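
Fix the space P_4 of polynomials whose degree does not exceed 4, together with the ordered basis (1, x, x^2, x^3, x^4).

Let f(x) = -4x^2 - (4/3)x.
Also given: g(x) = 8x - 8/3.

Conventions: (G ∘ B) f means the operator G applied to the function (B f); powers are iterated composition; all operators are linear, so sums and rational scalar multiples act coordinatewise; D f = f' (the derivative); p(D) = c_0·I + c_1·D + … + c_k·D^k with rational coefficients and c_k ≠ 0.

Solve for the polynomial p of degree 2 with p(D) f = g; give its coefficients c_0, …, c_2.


p(D) = -D + (1/2)·D^2, i.e. c_0 = 0, c_1 = -1, c_2 = 1/2

D^0 f = -4x^2 - (4/3)x
D^1 f = -8x - 4/3
D^2 f = -8
matching coefficients of g against c_0 f + c_1 Df + … from the top degree down determines the c_i
solution: c_0 = 0, c_1 = -1, c_2 = 1/2


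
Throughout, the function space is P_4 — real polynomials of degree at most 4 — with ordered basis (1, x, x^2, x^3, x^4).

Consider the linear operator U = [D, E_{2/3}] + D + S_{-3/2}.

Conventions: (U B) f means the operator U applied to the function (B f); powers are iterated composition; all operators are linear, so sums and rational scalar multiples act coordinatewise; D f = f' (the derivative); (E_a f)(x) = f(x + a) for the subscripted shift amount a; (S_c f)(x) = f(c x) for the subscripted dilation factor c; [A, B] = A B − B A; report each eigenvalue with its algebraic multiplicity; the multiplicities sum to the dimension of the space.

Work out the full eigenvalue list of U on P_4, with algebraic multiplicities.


image of 1: 1
image of x: -(3/2)x + 1
image of x^2: (9/4)x^2 + 2x
image of x^3: -(27/8)x^3 + 3x^2
image of x^4: (81/16)x^4 + 4x^3
the matrix is upper triangular; its diagonal is (1, -3/2, 9/4, -27/8, 81/16)
for a triangular matrix the eigenvalues are the diagonal entries, with algebraic multiplicity their repetition count

λ = -27/8 (multiplicity 1), λ = -3/2 (multiplicity 1), λ = 1 (multiplicity 1), λ = 9/4 (multiplicity 1), λ = 81/16 (multiplicity 1)


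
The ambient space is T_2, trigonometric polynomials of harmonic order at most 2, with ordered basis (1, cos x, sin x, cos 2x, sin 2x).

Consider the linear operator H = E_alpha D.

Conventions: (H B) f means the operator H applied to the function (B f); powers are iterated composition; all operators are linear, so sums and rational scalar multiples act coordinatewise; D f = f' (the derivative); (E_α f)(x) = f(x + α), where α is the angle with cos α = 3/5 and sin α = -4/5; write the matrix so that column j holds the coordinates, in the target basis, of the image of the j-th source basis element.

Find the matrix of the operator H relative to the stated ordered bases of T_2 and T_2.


the matrix is [[0, 0, 0, 0, 0]; [0, 4/5, 3/5, 0, 0]; [0, -3/5, 4/5, 0, 0]; [0, 0, 0, 48/25, -14/25]; [0, 0, 0, 14/25, 48/25]] (rows listed top to bottom)

image of 1: 0
image of cos x: (4/5)cos x - (3/5)sin x
image of sin x: (3/5)cos x + (4/5)sin x
image of cos 2x: (48/25)cos 2x + (14/25)sin 2x
image of sin 2x: -(14/25)cos 2x + (48/25)sin 2x
each image's coordinates form column j of the matrix


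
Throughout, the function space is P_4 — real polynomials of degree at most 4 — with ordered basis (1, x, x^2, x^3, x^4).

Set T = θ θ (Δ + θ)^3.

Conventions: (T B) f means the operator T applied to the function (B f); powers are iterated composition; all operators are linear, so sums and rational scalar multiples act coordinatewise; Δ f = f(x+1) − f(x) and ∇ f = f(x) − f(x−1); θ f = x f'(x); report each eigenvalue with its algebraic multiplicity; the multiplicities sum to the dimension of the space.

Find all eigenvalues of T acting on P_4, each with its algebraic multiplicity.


image of 1: 0
image of x: x
image of x^2: 32x^2 + 14x
image of x^3: 243x^3 + 228x^2 + 75x
image of x^4: 1024x^4 + 1332x^3 + 1104x^2 + 288x
the matrix is upper triangular; its diagonal is (0, 1, 32, 243, 1024)
for a triangular matrix the eigenvalues are the diagonal entries, with algebraic multiplicity their repetition count

λ = 0 (multiplicity 1), λ = 1 (multiplicity 1), λ = 32 (multiplicity 1), λ = 243 (multiplicity 1), λ = 1024 (multiplicity 1)


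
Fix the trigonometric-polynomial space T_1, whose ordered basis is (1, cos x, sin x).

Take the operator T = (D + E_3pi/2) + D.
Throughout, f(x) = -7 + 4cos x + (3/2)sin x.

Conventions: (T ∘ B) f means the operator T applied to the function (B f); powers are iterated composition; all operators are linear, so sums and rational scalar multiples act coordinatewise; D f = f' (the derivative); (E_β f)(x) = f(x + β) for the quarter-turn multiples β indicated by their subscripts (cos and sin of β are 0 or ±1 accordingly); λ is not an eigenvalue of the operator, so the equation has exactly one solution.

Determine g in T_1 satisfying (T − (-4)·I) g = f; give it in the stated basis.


the image equals g(x) = -7/5 + (29/34)cos x + (10/17)sin x

write g with unknown coordinates in the stated basis and equate coefficients in (T − (-4)·I) g = f
solving from the highest basis element down gives g = -7/5 + (29/34)cos x + (10/17)sin x
check: T g = -7/5 + (10/17)cos x - (29/34)sin x
so T g − (-4)·g = -7 + 4cos x + (3/2)sin x = f ✓


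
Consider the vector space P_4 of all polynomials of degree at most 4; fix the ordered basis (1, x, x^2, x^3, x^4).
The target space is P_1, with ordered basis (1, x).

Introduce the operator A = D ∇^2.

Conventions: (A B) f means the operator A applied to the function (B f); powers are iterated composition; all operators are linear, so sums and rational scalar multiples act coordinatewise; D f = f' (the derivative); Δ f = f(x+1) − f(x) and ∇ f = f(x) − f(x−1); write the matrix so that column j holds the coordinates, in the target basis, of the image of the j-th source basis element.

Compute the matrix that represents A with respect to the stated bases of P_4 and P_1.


image of 1: 0
image of x: 0
image of x^2: 0
image of x^3: 6
image of x^4: 24x - 24
each image's coordinates form column j of the matrix

the matrix is [[0, 0, 0, 6, -24]; [0, 0, 0, 0, 24]] (rows listed top to bottom)


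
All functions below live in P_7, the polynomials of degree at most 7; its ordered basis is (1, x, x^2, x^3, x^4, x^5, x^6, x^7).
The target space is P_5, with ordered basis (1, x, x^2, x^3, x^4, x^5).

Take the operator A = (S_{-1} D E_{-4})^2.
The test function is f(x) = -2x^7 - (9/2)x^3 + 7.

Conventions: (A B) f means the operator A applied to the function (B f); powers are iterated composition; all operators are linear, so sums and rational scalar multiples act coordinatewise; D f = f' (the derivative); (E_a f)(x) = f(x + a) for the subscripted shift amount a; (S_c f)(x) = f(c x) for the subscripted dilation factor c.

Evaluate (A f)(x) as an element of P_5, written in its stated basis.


E_{-4} f = -2x^7 + 56x^6 - 672x^5 + 4480x^4 - (35849/2)x^3 + 43062x^2 - 57560x + 33063
D E_{-4} f = -14x^6 + 336x^5 - 3360x^4 + 17920x^3 - (107547/2)x^2 + 86124x - 57560
S_{-1} D E_{-4} f = -14x^6 - 336x^5 - 3360x^4 - 17920x^3 - (107547/2)x^2 - 86124x - 57560
E_{-4} (S_{-1} D E_{-4}) f = -14x^6 - (27/2)x^2
D E_{-4} (S_{-1} D E_{-4}) f = -84x^5 - 27x
S_{-1} D E_{-4} (S_{-1} D E_{-4}) f = 84x^5 + 27x

g(x) = 84x^5 + 27x


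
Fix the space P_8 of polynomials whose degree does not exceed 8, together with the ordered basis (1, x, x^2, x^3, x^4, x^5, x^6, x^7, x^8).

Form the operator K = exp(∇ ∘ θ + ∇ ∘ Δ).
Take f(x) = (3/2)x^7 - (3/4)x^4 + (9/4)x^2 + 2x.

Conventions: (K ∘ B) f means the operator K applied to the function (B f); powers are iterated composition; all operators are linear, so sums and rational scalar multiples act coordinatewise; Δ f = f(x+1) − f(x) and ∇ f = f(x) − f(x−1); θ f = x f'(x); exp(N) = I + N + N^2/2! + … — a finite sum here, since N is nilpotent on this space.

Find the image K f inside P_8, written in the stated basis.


the result is g(x) = (3/2)x^7 + (147/2)x^6 + (2331/2)x^5 + 7218x^4 + 18048x^3 + 24984x^2 + 29615x + 102185/8

order-1 term: (147/2)x^6 - (315/2)x^5 + (735/2)x^4 - (549/2)x^3 + (459/2)x^2 - (111/2)x + 14
order-2 term: 1323x^5 - (16695/4)x^4 + (19425/2)x^3 - (38331/4)x^2 + 6315x - 5391/4
order-3 term: 11025x^4 - 35490x^3 + (135765/2)x^2 - (102729/2)x + 16805
order-4 term: 44100x^3 - (225855/2)x^2 + 138600x - 359769/8
order-5 term: 79380x^2 - 116802x + 54180
order-6 term: 52920x - 19467
order-7 term: 7560
the series for exp(∇ ∘ θ + ∇ ∘ Δ) f terminates at order 7
exp(∇ ∘ θ + ∇ ∘ Δ) f = (3/2)x^7 + (147/2)x^6 + (2331/2)x^5 + 7218x^4 + 18048x^3 + 24984x^2 + 29615x + 102185/8


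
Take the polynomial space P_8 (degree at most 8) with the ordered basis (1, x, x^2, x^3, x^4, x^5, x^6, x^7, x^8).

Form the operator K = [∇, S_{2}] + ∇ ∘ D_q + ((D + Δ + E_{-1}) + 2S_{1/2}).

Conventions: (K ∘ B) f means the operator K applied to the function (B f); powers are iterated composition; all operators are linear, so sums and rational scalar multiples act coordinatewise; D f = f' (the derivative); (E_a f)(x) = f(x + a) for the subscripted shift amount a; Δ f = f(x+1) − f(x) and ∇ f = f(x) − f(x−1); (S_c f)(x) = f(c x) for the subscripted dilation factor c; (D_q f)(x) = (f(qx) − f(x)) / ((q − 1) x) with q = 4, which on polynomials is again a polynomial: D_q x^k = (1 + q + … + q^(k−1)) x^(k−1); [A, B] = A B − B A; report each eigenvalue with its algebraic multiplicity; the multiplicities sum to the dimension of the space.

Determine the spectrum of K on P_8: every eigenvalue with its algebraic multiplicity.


λ = 129/128 (multiplicity 1), λ = 65/64 (multiplicity 1), λ = 33/32 (multiplicity 1), λ = 17/16 (multiplicity 1), λ = 9/8 (multiplicity 1), λ = 5/4 (multiplicity 1), λ = 3/2 (multiplicity 1), λ = 2 (multiplicity 1), λ = 3 (multiplicity 1)

image of 1: 3
image of x: 2x + 2
image of x^2: (3/2)x^2 + 6x + 4
image of x^3: (5/4)x^3 + 15x^2 + 30x - 14
image of x^4: (9/8)x^4 + 36x^3 + 195x^2 - 199x + 72
image of x^5: (17/16)x^5 + 85x^4 + 1144x^3 - 1766x^2 + 1224x - 310
image of x^6: (33/32)x^6 + 198x^5 + 6135x^4 - 12530x^3 + 12780x^2 - 6453x + 1304
image of x^7: (65/64)x^7 + 455x^6 + 30792x^5 - 77995x^4 + 105090x^3 - 79311x^2 + 31898x - 5334
image of x^8: (129/128)x^8 + 1032x^7 + 147595x^6 - 446201x^5 + 747915x^4 - 750687x^3 + 451745x^2 - 150883x + 21592
the matrix is upper triangular; its diagonal is (3, 2, 3/2, 5/4, 9/8, 17/16, 33/32, 65/64, 129/128)
for a triangular matrix the eigenvalues are the diagonal entries, with algebraic multiplicity their repetition count


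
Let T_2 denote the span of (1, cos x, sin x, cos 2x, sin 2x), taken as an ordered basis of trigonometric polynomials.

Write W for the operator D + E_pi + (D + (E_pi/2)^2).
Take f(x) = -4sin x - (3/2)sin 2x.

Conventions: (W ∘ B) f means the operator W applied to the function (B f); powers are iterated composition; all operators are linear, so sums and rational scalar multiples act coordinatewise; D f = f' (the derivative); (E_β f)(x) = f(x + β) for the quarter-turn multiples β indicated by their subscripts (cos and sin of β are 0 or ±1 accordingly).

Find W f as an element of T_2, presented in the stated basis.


the result is g(x) = -8cos x + 8sin x - 6cos 2x - 3sin 2x

D f = -4cos x - 3cos 2x
E_pi f = 4sin x - (3/2)sin 2x
D f = -4cos x - 3cos 2x
E_pi/2 f = -4cos x + (3/2)sin 2x
E_pi/2 E_pi/2 f = 4sin x - (3/2)sin 2x
(D + (E_pi/2)^2) f = -4cos x + 4sin x - 3cos 2x - (3/2)sin 2x
(D + E_pi + (D + (E_pi/2)^2)) f = -8cos x + 8sin x - 6cos 2x - 3sin 2x


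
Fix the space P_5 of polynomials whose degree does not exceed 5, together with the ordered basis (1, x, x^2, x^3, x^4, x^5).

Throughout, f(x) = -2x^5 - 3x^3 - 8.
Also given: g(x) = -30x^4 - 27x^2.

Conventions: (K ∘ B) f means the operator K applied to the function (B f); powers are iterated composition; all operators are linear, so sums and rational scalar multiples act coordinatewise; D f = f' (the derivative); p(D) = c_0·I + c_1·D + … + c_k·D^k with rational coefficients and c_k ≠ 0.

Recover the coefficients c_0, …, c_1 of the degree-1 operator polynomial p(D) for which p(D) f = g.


D^0 f = -2x^5 - 3x^3 - 8
D^1 f = -10x^4 - 9x^2
matching coefficients of g against c_0 f + c_1 Df + … from the top degree down determines the c_i
solution: c_0 = 0, c_1 = 3

c_0 = 0, c_1 = 3


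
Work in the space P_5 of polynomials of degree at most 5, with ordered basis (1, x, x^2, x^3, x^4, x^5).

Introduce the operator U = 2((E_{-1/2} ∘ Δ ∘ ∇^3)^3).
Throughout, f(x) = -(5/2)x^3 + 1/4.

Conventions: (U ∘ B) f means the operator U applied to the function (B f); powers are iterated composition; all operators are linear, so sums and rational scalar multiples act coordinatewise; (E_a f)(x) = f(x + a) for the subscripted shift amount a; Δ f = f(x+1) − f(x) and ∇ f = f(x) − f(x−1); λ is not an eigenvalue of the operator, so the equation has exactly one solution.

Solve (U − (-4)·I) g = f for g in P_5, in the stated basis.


the result is g(x) = -(5/8)x^3 + 1/16

write g with unknown coordinates in the stated basis and equate coefficients in (U − (-4)·I) g = f
solving from the highest basis element down gives g = -(5/8)x^3 + 1/16
check: U g = 0
so U g − (-4)·g = -(5/2)x^3 + 1/4 = f ✓


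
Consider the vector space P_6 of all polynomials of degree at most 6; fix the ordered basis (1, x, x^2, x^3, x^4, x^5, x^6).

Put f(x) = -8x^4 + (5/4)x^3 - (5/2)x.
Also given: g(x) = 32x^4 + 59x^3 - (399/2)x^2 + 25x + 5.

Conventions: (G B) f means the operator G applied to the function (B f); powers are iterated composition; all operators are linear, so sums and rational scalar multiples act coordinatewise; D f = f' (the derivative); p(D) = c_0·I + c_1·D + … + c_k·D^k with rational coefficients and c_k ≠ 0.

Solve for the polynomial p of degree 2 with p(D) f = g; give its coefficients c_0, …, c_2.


c_0 = -4, c_1 = -2, c_2 = 2

D^0 f = -8x^4 + (5/4)x^3 - (5/2)x
D^1 f = -32x^3 + (15/4)x^2 - 5/2
D^2 f = -96x^2 + (15/2)x
matching coefficients of g against c_0 f + c_1 Df + … from the top degree down determines the c_i
solution: c_0 = -4, c_1 = -2, c_2 = 2


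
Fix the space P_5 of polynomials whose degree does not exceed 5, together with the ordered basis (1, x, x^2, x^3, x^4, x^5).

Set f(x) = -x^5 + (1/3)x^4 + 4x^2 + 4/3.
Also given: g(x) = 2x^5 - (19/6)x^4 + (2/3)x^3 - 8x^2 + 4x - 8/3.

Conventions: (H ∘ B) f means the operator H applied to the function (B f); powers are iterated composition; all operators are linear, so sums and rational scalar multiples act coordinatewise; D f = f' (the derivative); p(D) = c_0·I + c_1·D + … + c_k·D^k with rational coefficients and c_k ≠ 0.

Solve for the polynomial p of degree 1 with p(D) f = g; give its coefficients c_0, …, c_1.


c_0 = -2, c_1 = 1/2

D^0 f = -x^5 + (1/3)x^4 + 4x^2 + 4/3
D^1 f = -5x^4 + (4/3)x^3 + 8x
matching coefficients of g against c_0 f + c_1 Df + … from the top degree down determines the c_i
solution: c_0 = -2, c_1 = 1/2


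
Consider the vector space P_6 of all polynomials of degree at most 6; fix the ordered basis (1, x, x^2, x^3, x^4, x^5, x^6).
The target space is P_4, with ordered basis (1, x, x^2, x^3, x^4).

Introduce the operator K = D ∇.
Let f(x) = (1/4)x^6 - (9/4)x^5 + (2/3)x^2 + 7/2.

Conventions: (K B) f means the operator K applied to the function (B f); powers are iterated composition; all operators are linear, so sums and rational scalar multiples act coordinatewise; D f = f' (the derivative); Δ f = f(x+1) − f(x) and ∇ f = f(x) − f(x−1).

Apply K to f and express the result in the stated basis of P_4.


g(x) = (15/2)x^4 - 60x^3 + (165/2)x^2 - (105/2)x + 169/12

∇ f = (3/2)x^5 - 15x^4 + (55/2)x^3 - (105/4)x^2 + (169/12)x - 19/6
D ∇ f = (15/2)x^4 - 60x^3 + (165/2)x^2 - (105/2)x + 169/12


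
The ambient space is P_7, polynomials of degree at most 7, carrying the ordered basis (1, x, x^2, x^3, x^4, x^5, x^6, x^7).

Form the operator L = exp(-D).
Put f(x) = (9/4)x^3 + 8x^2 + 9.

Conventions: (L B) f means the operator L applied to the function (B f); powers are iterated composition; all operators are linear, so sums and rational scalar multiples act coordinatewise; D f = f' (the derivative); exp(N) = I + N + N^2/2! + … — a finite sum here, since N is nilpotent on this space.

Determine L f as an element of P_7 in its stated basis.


the result is g(x) = (9/4)x^3 + (5/4)x^2 - (37/4)x + 59/4

order-1 term: -(27/4)x^2 - 16x
order-2 term: (27/4)x + 8
order-3 term: -9/4
the series for exp(-D) f terminates at order 3
exp(-D) f = (9/4)x^3 + (5/4)x^2 - (37/4)x + 59/4


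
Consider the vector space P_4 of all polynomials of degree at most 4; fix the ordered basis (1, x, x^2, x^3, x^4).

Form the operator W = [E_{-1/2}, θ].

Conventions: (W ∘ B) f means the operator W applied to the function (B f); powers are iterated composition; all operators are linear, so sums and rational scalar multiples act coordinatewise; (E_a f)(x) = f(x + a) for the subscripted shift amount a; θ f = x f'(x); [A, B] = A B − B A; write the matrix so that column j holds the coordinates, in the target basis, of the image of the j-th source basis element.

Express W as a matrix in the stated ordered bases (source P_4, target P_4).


the matrix is [[0, -1/2, 1/2, -3/8, 1/4]; [0, 0, -1, 3/2, -3/2]; [0, 0, 0, -3/2, 3]; [0, 0, 0, 0, -2]; [0, 0, 0, 0, 0]] (rows listed top to bottom)

image of 1: 0
image of x: -1/2
image of x^2: -x + 1/2
image of x^3: -(3/2)x^2 + (3/2)x - 3/8
image of x^4: -2x^3 + 3x^2 - (3/2)x + 1/4
each image's coordinates form column j of the matrix


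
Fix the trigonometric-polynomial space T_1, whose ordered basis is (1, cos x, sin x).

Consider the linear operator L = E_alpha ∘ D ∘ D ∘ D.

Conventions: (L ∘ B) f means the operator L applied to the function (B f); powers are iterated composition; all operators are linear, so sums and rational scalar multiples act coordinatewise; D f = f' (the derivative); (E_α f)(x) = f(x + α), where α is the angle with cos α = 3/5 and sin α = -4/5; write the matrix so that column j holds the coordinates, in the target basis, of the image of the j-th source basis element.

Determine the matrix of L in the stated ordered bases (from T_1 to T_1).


image of 1: 0
image of cos x: -(4/5)cos x + (3/5)sin x
image of sin x: -(3/5)cos x - (4/5)sin x
each image's coordinates form column j of the matrix

the matrix is [[0, 0, 0]; [0, -4/5, -3/5]; [0, 3/5, -4/5]] (rows listed top to bottom)


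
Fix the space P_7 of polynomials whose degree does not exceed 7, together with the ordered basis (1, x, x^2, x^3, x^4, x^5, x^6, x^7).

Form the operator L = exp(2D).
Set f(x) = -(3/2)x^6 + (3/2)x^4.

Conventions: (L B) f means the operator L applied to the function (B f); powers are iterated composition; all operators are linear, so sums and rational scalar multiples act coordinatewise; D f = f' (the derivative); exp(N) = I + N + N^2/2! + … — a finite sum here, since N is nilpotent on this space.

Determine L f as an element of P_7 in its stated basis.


order-1 term: -18x^5 + 12x^3
order-2 term: -90x^4 + 36x^2
order-3 term: -240x^3 + 48x
order-4 term: -360x^2 + 24
order-5 term: -288x
order-6 term: -96
the series for exp(2D) f terminates at order 6
exp(2D) f = -(3/2)x^6 - 18x^5 - (177/2)x^4 - 228x^3 - 324x^2 - 240x - 72

the image equals g(x) = -(3/2)x^6 - 18x^5 - (177/2)x^4 - 228x^3 - 324x^2 - 240x - 72


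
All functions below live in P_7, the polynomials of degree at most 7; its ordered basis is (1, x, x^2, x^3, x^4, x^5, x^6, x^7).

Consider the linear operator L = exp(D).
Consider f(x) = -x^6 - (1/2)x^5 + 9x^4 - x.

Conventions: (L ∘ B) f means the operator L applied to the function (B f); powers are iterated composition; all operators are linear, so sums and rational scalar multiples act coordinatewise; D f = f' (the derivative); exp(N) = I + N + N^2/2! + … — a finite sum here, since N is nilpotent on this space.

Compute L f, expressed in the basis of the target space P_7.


the image equals g(x) = -x^6 - (13/2)x^5 - (17/2)x^4 + 11x^3 + 34x^2 + (53/2)x + 13/2

order-1 term: -6x^5 - (5/2)x^4 + 36x^3 - 1
order-2 term: -15x^4 - 5x^3 + 54x^2
order-3 term: -20x^3 - 5x^2 + 36x
order-4 term: -15x^2 - (5/2)x + 9
order-5 term: -6x - 1/2
order-6 term: -1
the series for exp(D) f terminates at order 6
exp(D) f = -x^6 - (13/2)x^5 - (17/2)x^4 + 11x^3 + 34x^2 + (53/2)x + 13/2


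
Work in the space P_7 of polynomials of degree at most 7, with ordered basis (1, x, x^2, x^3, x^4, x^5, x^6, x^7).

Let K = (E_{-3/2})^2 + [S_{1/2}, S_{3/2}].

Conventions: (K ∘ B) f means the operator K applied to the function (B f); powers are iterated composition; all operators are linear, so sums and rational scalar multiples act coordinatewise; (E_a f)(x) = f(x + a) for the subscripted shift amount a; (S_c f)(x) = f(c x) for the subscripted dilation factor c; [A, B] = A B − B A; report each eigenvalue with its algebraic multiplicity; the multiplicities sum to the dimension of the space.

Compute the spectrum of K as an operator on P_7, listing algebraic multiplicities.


λ = 1 (multiplicity 8)

image of 1: 1
image of x: x - 3
image of x^2: x^2 - 6x + 9
image of x^3: x^3 - 9x^2 + 27x - 27
image of x^4: x^4 - 12x^3 + 54x^2 - 108x + 81
image of x^5: x^5 - 15x^4 + 90x^3 - 270x^2 + 405x - 243
image of x^6: x^6 - 18x^5 + 135x^4 - 540x^3 + 1215x^2 - 1458x + 729
image of x^7: x^7 - 21x^6 + 189x^5 - 945x^4 + 2835x^3 - 5103x^2 + 5103x - 2187
the matrix is upper triangular; its diagonal is (1, 1, 1, 1, 1, 1, 1, 1)
for a triangular matrix the eigenvalues are the diagonal entries, with algebraic multiplicity their repetition count


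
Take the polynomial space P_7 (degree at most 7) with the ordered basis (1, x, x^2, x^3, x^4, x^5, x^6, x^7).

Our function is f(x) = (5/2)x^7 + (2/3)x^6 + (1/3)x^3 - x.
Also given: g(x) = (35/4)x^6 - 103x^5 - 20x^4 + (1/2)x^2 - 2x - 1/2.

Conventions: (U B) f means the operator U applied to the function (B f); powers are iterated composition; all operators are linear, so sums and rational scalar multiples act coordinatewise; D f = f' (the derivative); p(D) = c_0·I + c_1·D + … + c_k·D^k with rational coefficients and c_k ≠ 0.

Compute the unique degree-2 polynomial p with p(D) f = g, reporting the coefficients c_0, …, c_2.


c_0 = 0, c_1 = 1/2, c_2 = -1

D^0 f = (5/2)x^7 + (2/3)x^6 + (1/3)x^3 - x
D^1 f = (35/2)x^6 + 4x^5 + x^2 - 1
D^2 f = 105x^5 + 20x^4 + 2x
matching coefficients of g against c_0 f + c_1 Df + … from the top degree down determines the c_i
solution: c_0 = 0, c_1 = 1/2, c_2 = -1


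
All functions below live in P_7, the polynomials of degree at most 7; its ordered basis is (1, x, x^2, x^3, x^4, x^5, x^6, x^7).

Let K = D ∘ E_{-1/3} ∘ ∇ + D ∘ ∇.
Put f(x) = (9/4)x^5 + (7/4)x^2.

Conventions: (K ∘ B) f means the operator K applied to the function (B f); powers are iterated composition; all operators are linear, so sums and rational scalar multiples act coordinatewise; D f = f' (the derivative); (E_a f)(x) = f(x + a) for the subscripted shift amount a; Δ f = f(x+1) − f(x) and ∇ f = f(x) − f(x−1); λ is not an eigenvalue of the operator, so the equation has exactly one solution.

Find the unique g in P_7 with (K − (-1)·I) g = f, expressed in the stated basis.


write g with unknown coordinates in the stated basis and equate coefficients in (K − (-1)·I) g = f
solving from the highest basis element down gives g = (9/4)x^5 - 90x^3 + (727/4)x^2 + 930x - 4201/3
check: K g = 90x^3 - 180x^2 - 930x + 4201/3
so K g − (-1)·g = (9/4)x^5 + (7/4)x^2 = f ✓

the image equals g(x) = (9/4)x^5 - 90x^3 + (727/4)x^2 + 930x - 4201/3


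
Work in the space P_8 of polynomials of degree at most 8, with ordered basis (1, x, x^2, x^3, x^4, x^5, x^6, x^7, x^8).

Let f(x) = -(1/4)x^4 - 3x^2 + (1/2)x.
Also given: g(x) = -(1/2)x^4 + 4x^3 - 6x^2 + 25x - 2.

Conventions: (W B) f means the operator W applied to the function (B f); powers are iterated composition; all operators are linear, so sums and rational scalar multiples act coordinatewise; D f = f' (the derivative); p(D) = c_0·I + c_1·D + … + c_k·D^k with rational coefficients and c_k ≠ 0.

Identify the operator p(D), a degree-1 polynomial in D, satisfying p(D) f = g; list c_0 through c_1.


p(D) = 2·I − 4·D, i.e. c_0 = 2, c_1 = -4

D^0 f = -(1/4)x^4 - 3x^2 + (1/2)x
D^1 f = -x^3 - 6x + 1/2
matching coefficients of g against c_0 f + c_1 Df + … from the top degree down determines the c_i
solution: c_0 = 2, c_1 = -4


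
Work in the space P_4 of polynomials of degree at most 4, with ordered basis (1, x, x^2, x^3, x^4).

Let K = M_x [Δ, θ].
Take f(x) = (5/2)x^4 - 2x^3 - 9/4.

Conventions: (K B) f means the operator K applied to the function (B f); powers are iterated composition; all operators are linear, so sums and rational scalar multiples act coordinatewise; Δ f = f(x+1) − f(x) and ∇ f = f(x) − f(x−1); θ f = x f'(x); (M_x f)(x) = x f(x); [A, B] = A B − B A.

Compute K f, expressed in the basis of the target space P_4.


θ f = 10x^4 - 6x^3
Δ θ f = 40x^3 + 42x^2 + 22x + 4
Δ f = 10x^3 + 9x^2 + 4x + 1/2
θ Δ f = 30x^3 + 18x^2 + 4x
[Δ, θ] f = 10x^3 + 24x^2 + 18x + 4
M_x [Δ, θ] f = 10x^4 + 24x^3 + 18x^2 + 4x

g(x) = 10x^4 + 24x^3 + 18x^2 + 4x


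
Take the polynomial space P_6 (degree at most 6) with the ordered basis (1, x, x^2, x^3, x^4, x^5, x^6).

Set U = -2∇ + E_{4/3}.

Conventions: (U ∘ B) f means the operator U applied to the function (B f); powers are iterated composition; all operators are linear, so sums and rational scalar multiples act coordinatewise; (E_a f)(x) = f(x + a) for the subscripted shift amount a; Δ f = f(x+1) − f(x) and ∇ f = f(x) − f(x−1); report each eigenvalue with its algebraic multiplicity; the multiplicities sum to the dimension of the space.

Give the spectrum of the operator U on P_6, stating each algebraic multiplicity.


image of 1: 1
image of x: x - 2/3
image of x^2: x^2 - (4/3)x + 34/9
image of x^3: x^3 - 2x^2 + (34/3)x + 10/27
image of x^4: x^4 - (8/3)x^3 + (68/3)x^2 + (40/27)x + 418/81
image of x^5: x^5 - (10/3)x^4 + (340/9)x^3 + (100/27)x^2 + (2090/81)x + 538/243
image of x^6: x^6 - 4x^5 + (170/3)x^4 + (200/27)x^3 + (2090/27)x^2 + (1076/81)x + 5554/729
the matrix is upper triangular; its diagonal is (1, 1, 1, 1, 1, 1, 1)
for a triangular matrix the eigenvalues are the diagonal entries, with algebraic multiplicity their repetition count

λ = 1 (multiplicity 7)


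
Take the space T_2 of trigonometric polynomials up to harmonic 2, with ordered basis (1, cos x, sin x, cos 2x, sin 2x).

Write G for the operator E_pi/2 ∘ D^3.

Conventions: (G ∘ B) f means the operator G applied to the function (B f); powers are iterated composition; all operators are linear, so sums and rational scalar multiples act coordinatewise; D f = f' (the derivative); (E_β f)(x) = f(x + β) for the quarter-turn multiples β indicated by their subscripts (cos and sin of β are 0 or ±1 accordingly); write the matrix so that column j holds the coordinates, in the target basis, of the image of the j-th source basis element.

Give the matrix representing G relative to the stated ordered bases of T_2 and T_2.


image of 1: 0
image of cos x: cos x
image of sin x: sin x
image of cos 2x: -8sin 2x
image of sin 2x: 8cos 2x
each image's coordinates form column j of the matrix

the matrix is [[0, 0, 0, 0, 0]; [0, 1, 0, 0, 0]; [0, 0, 1, 0, 0]; [0, 0, 0, 0, 8]; [0, 0, 0, -8, 0]] (rows listed top to bottom)


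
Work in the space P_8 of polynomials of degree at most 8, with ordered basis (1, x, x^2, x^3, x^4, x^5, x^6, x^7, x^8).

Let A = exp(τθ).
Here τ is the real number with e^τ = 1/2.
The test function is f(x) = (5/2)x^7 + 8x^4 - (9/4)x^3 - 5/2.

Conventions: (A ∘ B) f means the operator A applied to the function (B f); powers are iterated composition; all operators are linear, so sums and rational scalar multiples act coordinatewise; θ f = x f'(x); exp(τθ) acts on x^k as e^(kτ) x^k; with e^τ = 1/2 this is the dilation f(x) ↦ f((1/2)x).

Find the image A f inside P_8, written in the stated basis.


exp(τθ) x^k = e^(kτ) x^k; with e^τ = 1/2 this sends x^k to (1/2)^k x^k
x^3 ↦ 1/8 x^3
x^4 ↦ 1/16 x^4
x^7 ↦ 1/128 x^7
applying this coordinatewise to f: exp(τθ) f = (5/256)x^7 + (1/2)x^4 - (9/32)x^3 - 5/2

the image equals g(x) = (5/256)x^7 + (1/2)x^4 - (9/32)x^3 - 5/2


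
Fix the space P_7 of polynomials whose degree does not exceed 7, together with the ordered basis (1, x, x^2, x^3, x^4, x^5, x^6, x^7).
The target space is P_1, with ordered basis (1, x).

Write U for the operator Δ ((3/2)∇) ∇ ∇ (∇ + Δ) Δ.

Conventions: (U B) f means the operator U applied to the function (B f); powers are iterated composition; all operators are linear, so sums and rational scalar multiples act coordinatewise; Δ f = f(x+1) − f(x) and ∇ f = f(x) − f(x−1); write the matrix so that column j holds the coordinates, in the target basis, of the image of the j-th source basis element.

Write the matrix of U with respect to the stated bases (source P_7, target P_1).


the matrix is [[0, 0, 0, 0, 0, 0, 2160, -7560]; [0, 0, 0, 0, 0, 0, 0, 15120]] (rows listed top to bottom)

image of 1: 0
image of x: 0
image of x^2: 0
image of x^3: 0
image of x^4: 0
image of x^5: 0
image of x^6: 2160
image of x^7: 15120x - 7560
each image's coordinates form column j of the matrix


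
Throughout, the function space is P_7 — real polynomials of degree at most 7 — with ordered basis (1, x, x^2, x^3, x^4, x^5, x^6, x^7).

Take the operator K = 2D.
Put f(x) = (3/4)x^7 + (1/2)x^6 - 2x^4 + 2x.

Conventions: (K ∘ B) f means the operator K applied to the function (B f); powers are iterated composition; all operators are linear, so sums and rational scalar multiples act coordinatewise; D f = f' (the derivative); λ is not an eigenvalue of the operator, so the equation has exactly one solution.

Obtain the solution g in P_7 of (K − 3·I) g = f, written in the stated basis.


write g with unknown coordinates in the stated basis and equate coefficients in (K − 3·I) g = f
solving from the highest basis element down gives g = -(1/4)x^7 - (4/3)x^6 - (16/3)x^5 - (154/9)x^4 - (1232/27)x^3 - (2464/27)x^2 - (9910/81)x - 19820/243
check: K g = -(7/2)x^6 - 16x^5 - (160/3)x^4 - (1232/9)x^3 - (2464/9)x^2 - (9856/27)x - 19820/81
so K g − 3·g = (3/4)x^7 + (1/2)x^6 - 2x^4 + 2x = f ✓

g(x) = -(1/4)x^7 - (4/3)x^6 - (16/3)x^5 - (154/9)x^4 - (1232/27)x^3 - (2464/27)x^2 - (9910/81)x - 19820/243


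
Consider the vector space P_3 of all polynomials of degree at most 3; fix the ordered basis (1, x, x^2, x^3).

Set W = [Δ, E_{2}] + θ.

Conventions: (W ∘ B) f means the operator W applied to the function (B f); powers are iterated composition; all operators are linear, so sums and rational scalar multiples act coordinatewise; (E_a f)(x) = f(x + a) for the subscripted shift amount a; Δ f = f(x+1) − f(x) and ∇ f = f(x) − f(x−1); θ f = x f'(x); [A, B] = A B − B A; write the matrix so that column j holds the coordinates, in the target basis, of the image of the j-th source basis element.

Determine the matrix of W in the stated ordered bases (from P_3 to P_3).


image of 1: 0
image of x: x
image of x^2: 2x^2
image of x^3: 3x^3
each image's coordinates form column j of the matrix

the matrix is [[0, 0, 0, 0]; [0, 1, 0, 0]; [0, 0, 2, 0]; [0, 0, 0, 3]] (rows listed top to bottom)


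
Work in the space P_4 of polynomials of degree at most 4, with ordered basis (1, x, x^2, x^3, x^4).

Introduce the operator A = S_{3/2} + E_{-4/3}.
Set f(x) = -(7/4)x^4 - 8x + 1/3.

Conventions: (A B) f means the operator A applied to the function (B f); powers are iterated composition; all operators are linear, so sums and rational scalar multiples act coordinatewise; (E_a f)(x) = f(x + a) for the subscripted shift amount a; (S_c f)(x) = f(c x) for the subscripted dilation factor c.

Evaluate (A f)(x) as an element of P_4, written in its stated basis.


S_{3/2} f = -(567/64)x^4 - 12x + 1/3
E_{-4/3} f = -(7/4)x^4 + (28/3)x^3 - (56/3)x^2 + (232/27)x + 443/81
(S_{3/2} + E_{-4/3}) f = -(679/64)x^4 + (28/3)x^3 - (56/3)x^2 - (92/27)x + 470/81

the result is g(x) = -(679/64)x^4 + (28/3)x^3 - (56/3)x^2 - (92/27)x + 470/81


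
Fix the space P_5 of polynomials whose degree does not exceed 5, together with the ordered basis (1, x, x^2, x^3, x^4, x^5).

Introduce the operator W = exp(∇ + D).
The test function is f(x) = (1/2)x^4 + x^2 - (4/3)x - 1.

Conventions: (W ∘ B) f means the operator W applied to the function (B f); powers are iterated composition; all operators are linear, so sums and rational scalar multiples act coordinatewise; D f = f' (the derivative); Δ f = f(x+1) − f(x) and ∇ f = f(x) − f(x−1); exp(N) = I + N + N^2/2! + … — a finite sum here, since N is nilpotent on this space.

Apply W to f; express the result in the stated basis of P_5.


the result is g(x) = (1/2)x^4 + 4x^3 + 10x^2 + (26/3)x + 1/3

order-1 term: 4x^3 - 3x^2 + 6x - 25/6
order-2 term: 12x^2 - 12x + 19/2
order-3 term: 16x - 12
order-4 term: 8
the series for exp(∇ + D) f terminates at order 4
exp(∇ + D) f = (1/2)x^4 + 4x^3 + 10x^2 + (26/3)x + 1/3


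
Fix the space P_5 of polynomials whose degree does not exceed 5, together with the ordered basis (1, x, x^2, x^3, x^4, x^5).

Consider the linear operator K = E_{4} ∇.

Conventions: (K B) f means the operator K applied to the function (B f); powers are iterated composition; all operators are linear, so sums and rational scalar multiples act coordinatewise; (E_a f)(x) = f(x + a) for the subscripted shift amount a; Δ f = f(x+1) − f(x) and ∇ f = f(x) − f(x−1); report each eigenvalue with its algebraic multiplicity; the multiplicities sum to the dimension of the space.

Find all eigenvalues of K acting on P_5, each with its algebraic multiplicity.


image of 1: 0
image of x: 1
image of x^2: 2x + 7
image of x^3: 3x^2 + 21x + 37
image of x^4: 4x^3 + 42x^2 + 148x + 175
image of x^5: 5x^4 + 70x^3 + 370x^2 + 875x + 781
the matrix is upper triangular; its diagonal is (0, 0, 0, 0, 0, 0)
for a triangular matrix the eigenvalues are the diagonal entries, with algebraic multiplicity their repetition count

λ = 0 (multiplicity 6)


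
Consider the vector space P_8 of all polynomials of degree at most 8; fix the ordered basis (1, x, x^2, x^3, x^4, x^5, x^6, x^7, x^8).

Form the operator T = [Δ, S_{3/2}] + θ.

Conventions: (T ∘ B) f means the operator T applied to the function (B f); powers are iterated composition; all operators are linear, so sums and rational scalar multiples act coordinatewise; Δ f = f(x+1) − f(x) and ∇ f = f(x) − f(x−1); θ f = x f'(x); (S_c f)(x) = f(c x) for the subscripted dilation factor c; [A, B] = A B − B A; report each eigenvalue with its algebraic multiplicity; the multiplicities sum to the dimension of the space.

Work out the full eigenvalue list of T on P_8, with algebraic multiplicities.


image of 1: 0
image of x: x + 1/2
image of x^2: 2x^2 + (3/2)x + 5/4
image of x^3: 3x^3 + (27/8)x^2 + (45/8)x + 19/8
image of x^4: 4x^4 + (27/4)x^3 + (135/8)x^2 + (57/4)x + 65/16
image of x^5: 5x^5 + (405/32)x^4 + (675/16)x^3 + (855/16)x^2 + (975/32)x + 211/32
image of x^6: 6x^6 + (729/32)x^5 + (6075/64)x^4 + (2565/16)x^3 + (8775/64)x^2 + (1899/32)x + 665/64
image of x^7: 7x^7 + (5103/128)x^6 + (25515/128)x^5 + (53865/128)x^4 + (61425/128)x^3 + (39879/128)x^2 + (13965/128)x + 2059/128
image of x^8: 8x^8 + (2187/32)x^7 + (25515/64)x^6 + (32319/32)x^5 + (184275/128)x^4 + (39879/32)x^3 + (41895/64)x^2 + (6177/32)x + 6305/256
the matrix is upper triangular; its diagonal is (0, 1, 2, 3, 4, 5, 6, 7, 8)
for a triangular matrix the eigenvalues are the diagonal entries, with algebraic multiplicity their repetition count

λ = 0 (multiplicity 1), λ = 1 (multiplicity 1), λ = 2 (multiplicity 1), λ = 3 (multiplicity 1), λ = 4 (multiplicity 1), λ = 5 (multiplicity 1), λ = 6 (multiplicity 1), λ = 7 (multiplicity 1), λ = 8 (multiplicity 1)


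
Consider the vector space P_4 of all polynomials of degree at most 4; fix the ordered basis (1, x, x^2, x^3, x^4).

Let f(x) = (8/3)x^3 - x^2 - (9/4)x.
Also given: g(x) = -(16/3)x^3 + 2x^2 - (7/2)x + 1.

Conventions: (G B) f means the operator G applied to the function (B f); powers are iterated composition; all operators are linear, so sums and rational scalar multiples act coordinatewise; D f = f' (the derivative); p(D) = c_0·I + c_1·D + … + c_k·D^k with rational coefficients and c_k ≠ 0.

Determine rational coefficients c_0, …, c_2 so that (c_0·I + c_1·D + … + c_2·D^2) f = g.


D^0 f = (8/3)x^3 - x^2 - (9/4)x
D^1 f = 8x^2 - 2x - 9/4
D^2 f = 16x - 2
matching coefficients of g against c_0 f + c_1 Df + … from the top degree down determines the c_i
solution: c_0 = -2, c_1 = 0, c_2 = -1/2

p(D) = -2·I − (1/2)·D^2, i.e. c_0 = -2, c_1 = 0, c_2 = -1/2


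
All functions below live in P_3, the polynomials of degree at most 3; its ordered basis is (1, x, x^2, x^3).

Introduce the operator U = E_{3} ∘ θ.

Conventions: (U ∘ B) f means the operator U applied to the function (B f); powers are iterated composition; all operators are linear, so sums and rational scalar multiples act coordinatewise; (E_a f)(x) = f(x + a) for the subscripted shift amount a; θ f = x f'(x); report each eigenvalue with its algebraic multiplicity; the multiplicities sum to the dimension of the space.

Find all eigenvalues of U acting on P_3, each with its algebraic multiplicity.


image of 1: 0
image of x: x + 3
image of x^2: 2x^2 + 12x + 18
image of x^3: 3x^3 + 27x^2 + 81x + 81
the matrix is upper triangular; its diagonal is (0, 1, 2, 3)
for a triangular matrix the eigenvalues are the diagonal entries, with algebraic multiplicity their repetition count

λ = 0 (multiplicity 1), λ = 1 (multiplicity 1), λ = 2 (multiplicity 1), λ = 3 (multiplicity 1)


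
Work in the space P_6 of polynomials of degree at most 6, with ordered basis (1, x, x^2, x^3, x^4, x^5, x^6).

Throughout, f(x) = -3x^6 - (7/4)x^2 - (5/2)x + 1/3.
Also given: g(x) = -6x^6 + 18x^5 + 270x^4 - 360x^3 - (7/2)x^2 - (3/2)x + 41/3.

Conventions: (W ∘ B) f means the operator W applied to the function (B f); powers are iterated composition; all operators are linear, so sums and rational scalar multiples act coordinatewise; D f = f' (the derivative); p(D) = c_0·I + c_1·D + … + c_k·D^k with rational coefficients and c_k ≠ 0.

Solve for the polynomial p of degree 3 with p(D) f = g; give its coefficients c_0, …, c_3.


D^0 f = -3x^6 - (7/4)x^2 - (5/2)x + 1/3
D^1 f = -18x^5 - (7/2)x - 5/2
D^2 f = -90x^4 - 7/2
D^3 f = -360x^3
matching coefficients of g against c_0 f + c_1 Df + … from the top degree down determines the c_i
solution: c_0 = 2, c_1 = -1, c_2 = -3, c_3 = 1

p(D) = 2·I − D − 3·D^2 + D^3, i.e. c_0 = 2, c_1 = -1, c_2 = -3, c_3 = 1


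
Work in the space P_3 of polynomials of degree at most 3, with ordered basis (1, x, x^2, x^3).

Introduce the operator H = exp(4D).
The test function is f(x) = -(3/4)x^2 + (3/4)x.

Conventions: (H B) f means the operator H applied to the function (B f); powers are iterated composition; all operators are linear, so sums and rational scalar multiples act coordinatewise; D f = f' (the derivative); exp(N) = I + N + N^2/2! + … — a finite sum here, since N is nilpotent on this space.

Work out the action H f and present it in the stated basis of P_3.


order-1 term: -6x + 3
order-2 term: -12
the series for exp(4D) f terminates at order 2
exp(4D) f = -(3/4)x^2 - (21/4)x - 9

the image equals g(x) = -(3/4)x^2 - (21/4)x - 9


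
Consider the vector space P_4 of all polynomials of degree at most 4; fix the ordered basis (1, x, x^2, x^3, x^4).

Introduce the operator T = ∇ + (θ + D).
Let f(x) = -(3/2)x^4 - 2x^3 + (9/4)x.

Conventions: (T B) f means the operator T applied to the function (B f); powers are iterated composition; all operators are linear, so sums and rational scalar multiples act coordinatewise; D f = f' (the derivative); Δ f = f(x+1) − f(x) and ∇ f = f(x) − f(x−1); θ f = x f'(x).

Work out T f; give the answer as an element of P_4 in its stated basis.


the result is g(x) = -6x^4 - 18x^3 - 3x^2 + (9/4)x + 4

∇ f = -6x^3 + 3x^2 + 7/4
θ f = -6x^4 - 6x^3 + (9/4)x
D f = -6x^3 - 6x^2 + 9/4
(θ + D) f = -6x^4 - 12x^3 - 6x^2 + (9/4)x + 9/4
(∇ + (θ + D)) f = -6x^4 - 18x^3 - 3x^2 + (9/4)x + 4
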